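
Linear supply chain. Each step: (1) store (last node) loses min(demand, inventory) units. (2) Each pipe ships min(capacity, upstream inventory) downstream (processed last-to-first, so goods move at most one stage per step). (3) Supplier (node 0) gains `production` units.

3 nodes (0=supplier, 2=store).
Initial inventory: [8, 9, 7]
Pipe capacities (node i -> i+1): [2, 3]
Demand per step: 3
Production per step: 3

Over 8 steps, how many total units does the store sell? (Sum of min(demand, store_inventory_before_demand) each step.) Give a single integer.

Step 1: sold=3 (running total=3) -> [9 8 7]
Step 2: sold=3 (running total=6) -> [10 7 7]
Step 3: sold=3 (running total=9) -> [11 6 7]
Step 4: sold=3 (running total=12) -> [12 5 7]
Step 5: sold=3 (running total=15) -> [13 4 7]
Step 6: sold=3 (running total=18) -> [14 3 7]
Step 7: sold=3 (running total=21) -> [15 2 7]
Step 8: sold=3 (running total=24) -> [16 2 6]

Answer: 24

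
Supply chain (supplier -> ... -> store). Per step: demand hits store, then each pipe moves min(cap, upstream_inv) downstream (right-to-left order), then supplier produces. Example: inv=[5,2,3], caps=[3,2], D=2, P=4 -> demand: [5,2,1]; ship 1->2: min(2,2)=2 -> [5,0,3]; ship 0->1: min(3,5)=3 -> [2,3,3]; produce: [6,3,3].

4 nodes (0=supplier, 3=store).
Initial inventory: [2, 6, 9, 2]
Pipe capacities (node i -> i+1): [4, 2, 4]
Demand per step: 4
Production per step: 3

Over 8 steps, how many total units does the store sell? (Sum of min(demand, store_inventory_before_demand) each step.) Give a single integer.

Step 1: sold=2 (running total=2) -> [3 6 7 4]
Step 2: sold=4 (running total=6) -> [3 7 5 4]
Step 3: sold=4 (running total=10) -> [3 8 3 4]
Step 4: sold=4 (running total=14) -> [3 9 2 3]
Step 5: sold=3 (running total=17) -> [3 10 2 2]
Step 6: sold=2 (running total=19) -> [3 11 2 2]
Step 7: sold=2 (running total=21) -> [3 12 2 2]
Step 8: sold=2 (running total=23) -> [3 13 2 2]

Answer: 23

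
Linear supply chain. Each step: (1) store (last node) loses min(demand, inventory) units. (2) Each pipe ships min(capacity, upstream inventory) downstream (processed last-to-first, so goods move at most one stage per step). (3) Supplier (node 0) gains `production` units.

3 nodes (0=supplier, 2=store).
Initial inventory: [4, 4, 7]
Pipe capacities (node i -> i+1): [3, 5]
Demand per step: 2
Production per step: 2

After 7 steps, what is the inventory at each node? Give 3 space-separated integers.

Step 1: demand=2,sold=2 ship[1->2]=4 ship[0->1]=3 prod=2 -> inv=[3 3 9]
Step 2: demand=2,sold=2 ship[1->2]=3 ship[0->1]=3 prod=2 -> inv=[2 3 10]
Step 3: demand=2,sold=2 ship[1->2]=3 ship[0->1]=2 prod=2 -> inv=[2 2 11]
Step 4: demand=2,sold=2 ship[1->2]=2 ship[0->1]=2 prod=2 -> inv=[2 2 11]
Step 5: demand=2,sold=2 ship[1->2]=2 ship[0->1]=2 prod=2 -> inv=[2 2 11]
Step 6: demand=2,sold=2 ship[1->2]=2 ship[0->1]=2 prod=2 -> inv=[2 2 11]
Step 7: demand=2,sold=2 ship[1->2]=2 ship[0->1]=2 prod=2 -> inv=[2 2 11]

2 2 11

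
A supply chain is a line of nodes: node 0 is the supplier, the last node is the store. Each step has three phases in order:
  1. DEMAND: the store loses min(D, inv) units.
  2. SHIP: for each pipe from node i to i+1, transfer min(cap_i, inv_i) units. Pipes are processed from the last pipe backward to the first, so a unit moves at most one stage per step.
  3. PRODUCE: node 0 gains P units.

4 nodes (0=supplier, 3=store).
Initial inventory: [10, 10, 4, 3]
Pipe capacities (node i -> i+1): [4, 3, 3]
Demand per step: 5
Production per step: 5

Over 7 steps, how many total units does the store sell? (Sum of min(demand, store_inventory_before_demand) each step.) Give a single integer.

Answer: 21

Derivation:
Step 1: sold=3 (running total=3) -> [11 11 4 3]
Step 2: sold=3 (running total=6) -> [12 12 4 3]
Step 3: sold=3 (running total=9) -> [13 13 4 3]
Step 4: sold=3 (running total=12) -> [14 14 4 3]
Step 5: sold=3 (running total=15) -> [15 15 4 3]
Step 6: sold=3 (running total=18) -> [16 16 4 3]
Step 7: sold=3 (running total=21) -> [17 17 4 3]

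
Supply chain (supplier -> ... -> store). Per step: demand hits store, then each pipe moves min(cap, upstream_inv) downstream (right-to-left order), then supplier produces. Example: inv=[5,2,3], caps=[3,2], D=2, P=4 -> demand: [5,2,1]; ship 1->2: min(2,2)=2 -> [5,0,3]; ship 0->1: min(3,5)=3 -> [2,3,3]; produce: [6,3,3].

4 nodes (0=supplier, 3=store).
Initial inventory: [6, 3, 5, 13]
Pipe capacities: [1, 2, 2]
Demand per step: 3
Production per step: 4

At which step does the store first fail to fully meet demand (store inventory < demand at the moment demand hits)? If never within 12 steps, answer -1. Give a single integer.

Step 1: demand=3,sold=3 ship[2->3]=2 ship[1->2]=2 ship[0->1]=1 prod=4 -> [9 2 5 12]
Step 2: demand=3,sold=3 ship[2->3]=2 ship[1->2]=2 ship[0->1]=1 prod=4 -> [12 1 5 11]
Step 3: demand=3,sold=3 ship[2->3]=2 ship[1->2]=1 ship[0->1]=1 prod=4 -> [15 1 4 10]
Step 4: demand=3,sold=3 ship[2->3]=2 ship[1->2]=1 ship[0->1]=1 prod=4 -> [18 1 3 9]
Step 5: demand=3,sold=3 ship[2->3]=2 ship[1->2]=1 ship[0->1]=1 prod=4 -> [21 1 2 8]
Step 6: demand=3,sold=3 ship[2->3]=2 ship[1->2]=1 ship[0->1]=1 prod=4 -> [24 1 1 7]
Step 7: demand=3,sold=3 ship[2->3]=1 ship[1->2]=1 ship[0->1]=1 prod=4 -> [27 1 1 5]
Step 8: demand=3,sold=3 ship[2->3]=1 ship[1->2]=1 ship[0->1]=1 prod=4 -> [30 1 1 3]
Step 9: demand=3,sold=3 ship[2->3]=1 ship[1->2]=1 ship[0->1]=1 prod=4 -> [33 1 1 1]
Step 10: demand=3,sold=1 ship[2->3]=1 ship[1->2]=1 ship[0->1]=1 prod=4 -> [36 1 1 1]
Step 11: demand=3,sold=1 ship[2->3]=1 ship[1->2]=1 ship[0->1]=1 prod=4 -> [39 1 1 1]
Step 12: demand=3,sold=1 ship[2->3]=1 ship[1->2]=1 ship[0->1]=1 prod=4 -> [42 1 1 1]
First stockout at step 10

10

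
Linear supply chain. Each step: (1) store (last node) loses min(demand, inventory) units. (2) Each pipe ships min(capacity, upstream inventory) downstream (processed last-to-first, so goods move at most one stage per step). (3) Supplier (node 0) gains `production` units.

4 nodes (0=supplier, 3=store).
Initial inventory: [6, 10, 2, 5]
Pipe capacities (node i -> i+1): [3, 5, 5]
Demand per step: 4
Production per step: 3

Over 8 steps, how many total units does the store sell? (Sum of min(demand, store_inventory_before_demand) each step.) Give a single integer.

Step 1: sold=4 (running total=4) -> [6 8 5 3]
Step 2: sold=3 (running total=7) -> [6 6 5 5]
Step 3: sold=4 (running total=11) -> [6 4 5 6]
Step 4: sold=4 (running total=15) -> [6 3 4 7]
Step 5: sold=4 (running total=19) -> [6 3 3 7]
Step 6: sold=4 (running total=23) -> [6 3 3 6]
Step 7: sold=4 (running total=27) -> [6 3 3 5]
Step 8: sold=4 (running total=31) -> [6 3 3 4]

Answer: 31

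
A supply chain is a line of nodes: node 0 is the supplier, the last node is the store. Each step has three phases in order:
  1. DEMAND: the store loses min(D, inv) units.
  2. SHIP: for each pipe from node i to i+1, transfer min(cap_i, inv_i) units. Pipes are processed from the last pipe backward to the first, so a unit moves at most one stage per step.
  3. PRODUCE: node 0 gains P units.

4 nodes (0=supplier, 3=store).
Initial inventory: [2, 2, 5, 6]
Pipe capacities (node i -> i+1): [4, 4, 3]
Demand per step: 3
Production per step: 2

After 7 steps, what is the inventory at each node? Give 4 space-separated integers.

Step 1: demand=3,sold=3 ship[2->3]=3 ship[1->2]=2 ship[0->1]=2 prod=2 -> inv=[2 2 4 6]
Step 2: demand=3,sold=3 ship[2->3]=3 ship[1->2]=2 ship[0->1]=2 prod=2 -> inv=[2 2 3 6]
Step 3: demand=3,sold=3 ship[2->3]=3 ship[1->2]=2 ship[0->1]=2 prod=2 -> inv=[2 2 2 6]
Step 4: demand=3,sold=3 ship[2->3]=2 ship[1->2]=2 ship[0->1]=2 prod=2 -> inv=[2 2 2 5]
Step 5: demand=3,sold=3 ship[2->3]=2 ship[1->2]=2 ship[0->1]=2 prod=2 -> inv=[2 2 2 4]
Step 6: demand=3,sold=3 ship[2->3]=2 ship[1->2]=2 ship[0->1]=2 prod=2 -> inv=[2 2 2 3]
Step 7: demand=3,sold=3 ship[2->3]=2 ship[1->2]=2 ship[0->1]=2 prod=2 -> inv=[2 2 2 2]

2 2 2 2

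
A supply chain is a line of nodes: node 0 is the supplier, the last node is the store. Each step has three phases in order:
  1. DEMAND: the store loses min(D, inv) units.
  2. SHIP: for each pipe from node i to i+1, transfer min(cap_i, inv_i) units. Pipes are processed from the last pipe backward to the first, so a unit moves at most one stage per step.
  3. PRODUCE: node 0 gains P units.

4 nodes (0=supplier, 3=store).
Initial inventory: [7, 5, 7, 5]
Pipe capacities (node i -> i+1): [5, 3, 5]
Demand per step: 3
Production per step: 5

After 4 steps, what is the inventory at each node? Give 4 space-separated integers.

Step 1: demand=3,sold=3 ship[2->3]=5 ship[1->2]=3 ship[0->1]=5 prod=5 -> inv=[7 7 5 7]
Step 2: demand=3,sold=3 ship[2->3]=5 ship[1->2]=3 ship[0->1]=5 prod=5 -> inv=[7 9 3 9]
Step 3: demand=3,sold=3 ship[2->3]=3 ship[1->2]=3 ship[0->1]=5 prod=5 -> inv=[7 11 3 9]
Step 4: demand=3,sold=3 ship[2->3]=3 ship[1->2]=3 ship[0->1]=5 prod=5 -> inv=[7 13 3 9]

7 13 3 9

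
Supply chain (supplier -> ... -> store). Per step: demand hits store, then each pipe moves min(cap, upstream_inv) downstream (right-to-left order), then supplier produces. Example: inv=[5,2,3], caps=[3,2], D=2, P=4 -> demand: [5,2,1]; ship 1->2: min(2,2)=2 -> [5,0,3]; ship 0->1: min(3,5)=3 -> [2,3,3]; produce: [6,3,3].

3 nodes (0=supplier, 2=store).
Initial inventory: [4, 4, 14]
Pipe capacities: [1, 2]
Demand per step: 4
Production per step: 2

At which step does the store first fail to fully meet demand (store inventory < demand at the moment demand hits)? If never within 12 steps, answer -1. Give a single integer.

Step 1: demand=4,sold=4 ship[1->2]=2 ship[0->1]=1 prod=2 -> [5 3 12]
Step 2: demand=4,sold=4 ship[1->2]=2 ship[0->1]=1 prod=2 -> [6 2 10]
Step 3: demand=4,sold=4 ship[1->2]=2 ship[0->1]=1 prod=2 -> [7 1 8]
Step 4: demand=4,sold=4 ship[1->2]=1 ship[0->1]=1 prod=2 -> [8 1 5]
Step 5: demand=4,sold=4 ship[1->2]=1 ship[0->1]=1 prod=2 -> [9 1 2]
Step 6: demand=4,sold=2 ship[1->2]=1 ship[0->1]=1 prod=2 -> [10 1 1]
Step 7: demand=4,sold=1 ship[1->2]=1 ship[0->1]=1 prod=2 -> [11 1 1]
Step 8: demand=4,sold=1 ship[1->2]=1 ship[0->1]=1 prod=2 -> [12 1 1]
Step 9: demand=4,sold=1 ship[1->2]=1 ship[0->1]=1 prod=2 -> [13 1 1]
Step 10: demand=4,sold=1 ship[1->2]=1 ship[0->1]=1 prod=2 -> [14 1 1]
Step 11: demand=4,sold=1 ship[1->2]=1 ship[0->1]=1 prod=2 -> [15 1 1]
Step 12: demand=4,sold=1 ship[1->2]=1 ship[0->1]=1 prod=2 -> [16 1 1]
First stockout at step 6

6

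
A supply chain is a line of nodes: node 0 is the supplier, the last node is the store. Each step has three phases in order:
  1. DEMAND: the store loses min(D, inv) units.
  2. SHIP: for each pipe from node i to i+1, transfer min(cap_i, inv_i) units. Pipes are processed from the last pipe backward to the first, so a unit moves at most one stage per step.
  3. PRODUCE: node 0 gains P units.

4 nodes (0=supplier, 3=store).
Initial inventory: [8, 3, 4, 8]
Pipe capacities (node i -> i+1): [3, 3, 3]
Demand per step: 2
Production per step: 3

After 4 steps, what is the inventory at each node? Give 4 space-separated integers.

Step 1: demand=2,sold=2 ship[2->3]=3 ship[1->2]=3 ship[0->1]=3 prod=3 -> inv=[8 3 4 9]
Step 2: demand=2,sold=2 ship[2->3]=3 ship[1->2]=3 ship[0->1]=3 prod=3 -> inv=[8 3 4 10]
Step 3: demand=2,sold=2 ship[2->3]=3 ship[1->2]=3 ship[0->1]=3 prod=3 -> inv=[8 3 4 11]
Step 4: demand=2,sold=2 ship[2->3]=3 ship[1->2]=3 ship[0->1]=3 prod=3 -> inv=[8 3 4 12]

8 3 4 12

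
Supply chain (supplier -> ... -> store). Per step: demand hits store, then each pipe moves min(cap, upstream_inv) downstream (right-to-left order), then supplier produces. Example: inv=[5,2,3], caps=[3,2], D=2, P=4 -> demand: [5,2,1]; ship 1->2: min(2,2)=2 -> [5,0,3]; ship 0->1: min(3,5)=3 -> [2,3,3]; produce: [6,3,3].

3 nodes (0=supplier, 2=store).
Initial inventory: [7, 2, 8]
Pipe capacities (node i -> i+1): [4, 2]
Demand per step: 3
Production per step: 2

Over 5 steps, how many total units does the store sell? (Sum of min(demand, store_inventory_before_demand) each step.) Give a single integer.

Answer: 15

Derivation:
Step 1: sold=3 (running total=3) -> [5 4 7]
Step 2: sold=3 (running total=6) -> [3 6 6]
Step 3: sold=3 (running total=9) -> [2 7 5]
Step 4: sold=3 (running total=12) -> [2 7 4]
Step 5: sold=3 (running total=15) -> [2 7 3]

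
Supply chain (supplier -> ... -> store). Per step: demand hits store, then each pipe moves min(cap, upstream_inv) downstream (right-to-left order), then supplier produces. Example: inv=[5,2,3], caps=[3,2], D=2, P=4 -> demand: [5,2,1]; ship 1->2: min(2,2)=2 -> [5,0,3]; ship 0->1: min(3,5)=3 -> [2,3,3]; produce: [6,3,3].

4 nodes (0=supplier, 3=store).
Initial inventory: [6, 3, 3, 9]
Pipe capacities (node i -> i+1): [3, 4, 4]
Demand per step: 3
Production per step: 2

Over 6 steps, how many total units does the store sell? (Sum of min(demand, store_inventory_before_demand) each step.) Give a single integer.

Answer: 18

Derivation:
Step 1: sold=3 (running total=3) -> [5 3 3 9]
Step 2: sold=3 (running total=6) -> [4 3 3 9]
Step 3: sold=3 (running total=9) -> [3 3 3 9]
Step 4: sold=3 (running total=12) -> [2 3 3 9]
Step 5: sold=3 (running total=15) -> [2 2 3 9]
Step 6: sold=3 (running total=18) -> [2 2 2 9]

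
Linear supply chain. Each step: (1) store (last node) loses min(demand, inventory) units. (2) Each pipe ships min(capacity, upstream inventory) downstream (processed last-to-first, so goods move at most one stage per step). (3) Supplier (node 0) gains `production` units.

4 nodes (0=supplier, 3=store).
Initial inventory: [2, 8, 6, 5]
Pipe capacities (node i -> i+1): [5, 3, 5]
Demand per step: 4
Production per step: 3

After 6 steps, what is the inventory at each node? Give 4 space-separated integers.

Step 1: demand=4,sold=4 ship[2->3]=5 ship[1->2]=3 ship[0->1]=2 prod=3 -> inv=[3 7 4 6]
Step 2: demand=4,sold=4 ship[2->3]=4 ship[1->2]=3 ship[0->1]=3 prod=3 -> inv=[3 7 3 6]
Step 3: demand=4,sold=4 ship[2->3]=3 ship[1->2]=3 ship[0->1]=3 prod=3 -> inv=[3 7 3 5]
Step 4: demand=4,sold=4 ship[2->3]=3 ship[1->2]=3 ship[0->1]=3 prod=3 -> inv=[3 7 3 4]
Step 5: demand=4,sold=4 ship[2->3]=3 ship[1->2]=3 ship[0->1]=3 prod=3 -> inv=[3 7 3 3]
Step 6: demand=4,sold=3 ship[2->3]=3 ship[1->2]=3 ship[0->1]=3 prod=3 -> inv=[3 7 3 3]

3 7 3 3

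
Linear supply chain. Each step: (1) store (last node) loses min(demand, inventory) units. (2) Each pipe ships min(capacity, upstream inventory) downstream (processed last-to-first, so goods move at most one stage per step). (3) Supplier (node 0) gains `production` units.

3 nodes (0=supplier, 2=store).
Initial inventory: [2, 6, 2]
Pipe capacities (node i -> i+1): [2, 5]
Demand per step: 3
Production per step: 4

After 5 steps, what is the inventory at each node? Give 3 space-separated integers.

Step 1: demand=3,sold=2 ship[1->2]=5 ship[0->1]=2 prod=4 -> inv=[4 3 5]
Step 2: demand=3,sold=3 ship[1->2]=3 ship[0->1]=2 prod=4 -> inv=[6 2 5]
Step 3: demand=3,sold=3 ship[1->2]=2 ship[0->1]=2 prod=4 -> inv=[8 2 4]
Step 4: demand=3,sold=3 ship[1->2]=2 ship[0->1]=2 prod=4 -> inv=[10 2 3]
Step 5: demand=3,sold=3 ship[1->2]=2 ship[0->1]=2 prod=4 -> inv=[12 2 2]

12 2 2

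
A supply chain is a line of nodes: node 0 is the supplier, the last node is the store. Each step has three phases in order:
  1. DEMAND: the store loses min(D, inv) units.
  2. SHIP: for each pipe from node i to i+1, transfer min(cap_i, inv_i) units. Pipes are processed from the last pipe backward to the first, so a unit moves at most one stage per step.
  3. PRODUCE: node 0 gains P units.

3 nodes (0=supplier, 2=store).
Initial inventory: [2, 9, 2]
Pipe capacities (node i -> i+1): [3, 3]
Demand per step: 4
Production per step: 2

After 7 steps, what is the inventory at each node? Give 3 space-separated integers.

Step 1: demand=4,sold=2 ship[1->2]=3 ship[0->1]=2 prod=2 -> inv=[2 8 3]
Step 2: demand=4,sold=3 ship[1->2]=3 ship[0->1]=2 prod=2 -> inv=[2 7 3]
Step 3: demand=4,sold=3 ship[1->2]=3 ship[0->1]=2 prod=2 -> inv=[2 6 3]
Step 4: demand=4,sold=3 ship[1->2]=3 ship[0->1]=2 prod=2 -> inv=[2 5 3]
Step 5: demand=4,sold=3 ship[1->2]=3 ship[0->1]=2 prod=2 -> inv=[2 4 3]
Step 6: demand=4,sold=3 ship[1->2]=3 ship[0->1]=2 prod=2 -> inv=[2 3 3]
Step 7: demand=4,sold=3 ship[1->2]=3 ship[0->1]=2 prod=2 -> inv=[2 2 3]

2 2 3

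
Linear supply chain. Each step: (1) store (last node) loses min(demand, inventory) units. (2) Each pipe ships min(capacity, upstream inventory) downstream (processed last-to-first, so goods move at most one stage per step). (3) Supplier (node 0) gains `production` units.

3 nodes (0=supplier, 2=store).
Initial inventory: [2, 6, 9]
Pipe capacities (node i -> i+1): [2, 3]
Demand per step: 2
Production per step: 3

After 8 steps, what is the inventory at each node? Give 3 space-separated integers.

Step 1: demand=2,sold=2 ship[1->2]=3 ship[0->1]=2 prod=3 -> inv=[3 5 10]
Step 2: demand=2,sold=2 ship[1->2]=3 ship[0->1]=2 prod=3 -> inv=[4 4 11]
Step 3: demand=2,sold=2 ship[1->2]=3 ship[0->1]=2 prod=3 -> inv=[5 3 12]
Step 4: demand=2,sold=2 ship[1->2]=3 ship[0->1]=2 prod=3 -> inv=[6 2 13]
Step 5: demand=2,sold=2 ship[1->2]=2 ship[0->1]=2 prod=3 -> inv=[7 2 13]
Step 6: demand=2,sold=2 ship[1->2]=2 ship[0->1]=2 prod=3 -> inv=[8 2 13]
Step 7: demand=2,sold=2 ship[1->2]=2 ship[0->1]=2 prod=3 -> inv=[9 2 13]
Step 8: demand=2,sold=2 ship[1->2]=2 ship[0->1]=2 prod=3 -> inv=[10 2 13]

10 2 13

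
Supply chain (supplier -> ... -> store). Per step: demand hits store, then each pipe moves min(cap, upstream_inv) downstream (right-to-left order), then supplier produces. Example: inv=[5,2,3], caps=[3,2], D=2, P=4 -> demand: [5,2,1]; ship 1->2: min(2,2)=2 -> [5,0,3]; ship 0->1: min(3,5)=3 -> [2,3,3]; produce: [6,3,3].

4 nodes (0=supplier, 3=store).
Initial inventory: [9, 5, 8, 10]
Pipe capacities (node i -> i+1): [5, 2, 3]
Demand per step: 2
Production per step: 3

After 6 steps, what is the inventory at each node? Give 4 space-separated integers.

Step 1: demand=2,sold=2 ship[2->3]=3 ship[1->2]=2 ship[0->1]=5 prod=3 -> inv=[7 8 7 11]
Step 2: demand=2,sold=2 ship[2->3]=3 ship[1->2]=2 ship[0->1]=5 prod=3 -> inv=[5 11 6 12]
Step 3: demand=2,sold=2 ship[2->3]=3 ship[1->2]=2 ship[0->1]=5 prod=3 -> inv=[3 14 5 13]
Step 4: demand=2,sold=2 ship[2->3]=3 ship[1->2]=2 ship[0->1]=3 prod=3 -> inv=[3 15 4 14]
Step 5: demand=2,sold=2 ship[2->3]=3 ship[1->2]=2 ship[0->1]=3 prod=3 -> inv=[3 16 3 15]
Step 6: demand=2,sold=2 ship[2->3]=3 ship[1->2]=2 ship[0->1]=3 prod=3 -> inv=[3 17 2 16]

3 17 2 16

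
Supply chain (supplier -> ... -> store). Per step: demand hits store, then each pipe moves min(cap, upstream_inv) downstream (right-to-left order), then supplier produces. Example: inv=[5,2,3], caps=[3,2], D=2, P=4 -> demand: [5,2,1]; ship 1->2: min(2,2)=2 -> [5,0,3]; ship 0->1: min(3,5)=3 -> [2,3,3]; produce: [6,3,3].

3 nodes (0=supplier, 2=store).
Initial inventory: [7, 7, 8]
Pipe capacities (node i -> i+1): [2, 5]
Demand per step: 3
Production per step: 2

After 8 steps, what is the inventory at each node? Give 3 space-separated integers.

Step 1: demand=3,sold=3 ship[1->2]=5 ship[0->1]=2 prod=2 -> inv=[7 4 10]
Step 2: demand=3,sold=3 ship[1->2]=4 ship[0->1]=2 prod=2 -> inv=[7 2 11]
Step 3: demand=3,sold=3 ship[1->2]=2 ship[0->1]=2 prod=2 -> inv=[7 2 10]
Step 4: demand=3,sold=3 ship[1->2]=2 ship[0->1]=2 prod=2 -> inv=[7 2 9]
Step 5: demand=3,sold=3 ship[1->2]=2 ship[0->1]=2 prod=2 -> inv=[7 2 8]
Step 6: demand=3,sold=3 ship[1->2]=2 ship[0->1]=2 prod=2 -> inv=[7 2 7]
Step 7: demand=3,sold=3 ship[1->2]=2 ship[0->1]=2 prod=2 -> inv=[7 2 6]
Step 8: demand=3,sold=3 ship[1->2]=2 ship[0->1]=2 prod=2 -> inv=[7 2 5]

7 2 5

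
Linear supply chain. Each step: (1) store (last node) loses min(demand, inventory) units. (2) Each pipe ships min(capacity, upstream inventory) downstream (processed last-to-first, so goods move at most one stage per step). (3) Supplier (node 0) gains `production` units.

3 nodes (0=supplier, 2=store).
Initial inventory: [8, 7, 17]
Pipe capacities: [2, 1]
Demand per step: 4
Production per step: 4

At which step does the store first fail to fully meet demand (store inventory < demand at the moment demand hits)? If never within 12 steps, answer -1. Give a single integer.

Step 1: demand=4,sold=4 ship[1->2]=1 ship[0->1]=2 prod=4 -> [10 8 14]
Step 2: demand=4,sold=4 ship[1->2]=1 ship[0->1]=2 prod=4 -> [12 9 11]
Step 3: demand=4,sold=4 ship[1->2]=1 ship[0->1]=2 prod=4 -> [14 10 8]
Step 4: demand=4,sold=4 ship[1->2]=1 ship[0->1]=2 prod=4 -> [16 11 5]
Step 5: demand=4,sold=4 ship[1->2]=1 ship[0->1]=2 prod=4 -> [18 12 2]
Step 6: demand=4,sold=2 ship[1->2]=1 ship[0->1]=2 prod=4 -> [20 13 1]
Step 7: demand=4,sold=1 ship[1->2]=1 ship[0->1]=2 prod=4 -> [22 14 1]
Step 8: demand=4,sold=1 ship[1->2]=1 ship[0->1]=2 prod=4 -> [24 15 1]
Step 9: demand=4,sold=1 ship[1->2]=1 ship[0->1]=2 prod=4 -> [26 16 1]
Step 10: demand=4,sold=1 ship[1->2]=1 ship[0->1]=2 prod=4 -> [28 17 1]
Step 11: demand=4,sold=1 ship[1->2]=1 ship[0->1]=2 prod=4 -> [30 18 1]
Step 12: demand=4,sold=1 ship[1->2]=1 ship[0->1]=2 prod=4 -> [32 19 1]
First stockout at step 6

6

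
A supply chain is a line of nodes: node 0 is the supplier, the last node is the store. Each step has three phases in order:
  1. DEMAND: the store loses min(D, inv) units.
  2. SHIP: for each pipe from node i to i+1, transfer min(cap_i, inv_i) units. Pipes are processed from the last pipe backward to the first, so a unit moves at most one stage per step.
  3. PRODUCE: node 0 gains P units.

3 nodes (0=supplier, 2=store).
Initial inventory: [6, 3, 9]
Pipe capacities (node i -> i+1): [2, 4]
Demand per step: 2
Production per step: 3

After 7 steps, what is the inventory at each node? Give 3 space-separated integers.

Step 1: demand=2,sold=2 ship[1->2]=3 ship[0->1]=2 prod=3 -> inv=[7 2 10]
Step 2: demand=2,sold=2 ship[1->2]=2 ship[0->1]=2 prod=3 -> inv=[8 2 10]
Step 3: demand=2,sold=2 ship[1->2]=2 ship[0->1]=2 prod=3 -> inv=[9 2 10]
Step 4: demand=2,sold=2 ship[1->2]=2 ship[0->1]=2 prod=3 -> inv=[10 2 10]
Step 5: demand=2,sold=2 ship[1->2]=2 ship[0->1]=2 prod=3 -> inv=[11 2 10]
Step 6: demand=2,sold=2 ship[1->2]=2 ship[0->1]=2 prod=3 -> inv=[12 2 10]
Step 7: demand=2,sold=2 ship[1->2]=2 ship[0->1]=2 prod=3 -> inv=[13 2 10]

13 2 10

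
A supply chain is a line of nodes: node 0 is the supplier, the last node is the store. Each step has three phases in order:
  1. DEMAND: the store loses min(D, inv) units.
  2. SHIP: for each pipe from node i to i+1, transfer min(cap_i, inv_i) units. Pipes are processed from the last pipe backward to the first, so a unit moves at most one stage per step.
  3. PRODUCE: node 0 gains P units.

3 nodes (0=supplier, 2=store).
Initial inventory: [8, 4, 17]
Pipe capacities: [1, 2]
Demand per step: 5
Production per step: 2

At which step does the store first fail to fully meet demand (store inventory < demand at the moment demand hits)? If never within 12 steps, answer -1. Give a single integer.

Step 1: demand=5,sold=5 ship[1->2]=2 ship[0->1]=1 prod=2 -> [9 3 14]
Step 2: demand=5,sold=5 ship[1->2]=2 ship[0->1]=1 prod=2 -> [10 2 11]
Step 3: demand=5,sold=5 ship[1->2]=2 ship[0->1]=1 prod=2 -> [11 1 8]
Step 4: demand=5,sold=5 ship[1->2]=1 ship[0->1]=1 prod=2 -> [12 1 4]
Step 5: demand=5,sold=4 ship[1->2]=1 ship[0->1]=1 prod=2 -> [13 1 1]
Step 6: demand=5,sold=1 ship[1->2]=1 ship[0->1]=1 prod=2 -> [14 1 1]
Step 7: demand=5,sold=1 ship[1->2]=1 ship[0->1]=1 prod=2 -> [15 1 1]
Step 8: demand=5,sold=1 ship[1->2]=1 ship[0->1]=1 prod=2 -> [16 1 1]
Step 9: demand=5,sold=1 ship[1->2]=1 ship[0->1]=1 prod=2 -> [17 1 1]
Step 10: demand=5,sold=1 ship[1->2]=1 ship[0->1]=1 prod=2 -> [18 1 1]
Step 11: demand=5,sold=1 ship[1->2]=1 ship[0->1]=1 prod=2 -> [19 1 1]
Step 12: demand=5,sold=1 ship[1->2]=1 ship[0->1]=1 prod=2 -> [20 1 1]
First stockout at step 5

5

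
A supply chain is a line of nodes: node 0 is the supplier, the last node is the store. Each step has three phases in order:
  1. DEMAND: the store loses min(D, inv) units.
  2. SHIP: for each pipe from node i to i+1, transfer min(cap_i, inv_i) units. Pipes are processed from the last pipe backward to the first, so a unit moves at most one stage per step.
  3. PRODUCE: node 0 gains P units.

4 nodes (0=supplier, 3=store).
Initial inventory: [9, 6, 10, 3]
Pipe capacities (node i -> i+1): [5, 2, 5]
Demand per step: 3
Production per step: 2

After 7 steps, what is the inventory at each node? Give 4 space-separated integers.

Step 1: demand=3,sold=3 ship[2->3]=5 ship[1->2]=2 ship[0->1]=5 prod=2 -> inv=[6 9 7 5]
Step 2: demand=3,sold=3 ship[2->3]=5 ship[1->2]=2 ship[0->1]=5 prod=2 -> inv=[3 12 4 7]
Step 3: demand=3,sold=3 ship[2->3]=4 ship[1->2]=2 ship[0->1]=3 prod=2 -> inv=[2 13 2 8]
Step 4: demand=3,sold=3 ship[2->3]=2 ship[1->2]=2 ship[0->1]=2 prod=2 -> inv=[2 13 2 7]
Step 5: demand=3,sold=3 ship[2->3]=2 ship[1->2]=2 ship[0->1]=2 prod=2 -> inv=[2 13 2 6]
Step 6: demand=3,sold=3 ship[2->3]=2 ship[1->2]=2 ship[0->1]=2 prod=2 -> inv=[2 13 2 5]
Step 7: demand=3,sold=3 ship[2->3]=2 ship[1->2]=2 ship[0->1]=2 prod=2 -> inv=[2 13 2 4]

2 13 2 4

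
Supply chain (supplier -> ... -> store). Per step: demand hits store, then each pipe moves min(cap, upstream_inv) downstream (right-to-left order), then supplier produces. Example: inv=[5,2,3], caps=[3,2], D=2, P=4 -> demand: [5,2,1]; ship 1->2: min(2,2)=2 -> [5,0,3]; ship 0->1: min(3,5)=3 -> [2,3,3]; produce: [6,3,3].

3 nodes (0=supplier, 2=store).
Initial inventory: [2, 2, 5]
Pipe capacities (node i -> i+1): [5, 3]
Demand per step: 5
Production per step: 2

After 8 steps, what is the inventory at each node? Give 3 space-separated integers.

Step 1: demand=5,sold=5 ship[1->2]=2 ship[0->1]=2 prod=2 -> inv=[2 2 2]
Step 2: demand=5,sold=2 ship[1->2]=2 ship[0->1]=2 prod=2 -> inv=[2 2 2]
Step 3: demand=5,sold=2 ship[1->2]=2 ship[0->1]=2 prod=2 -> inv=[2 2 2]
Step 4: demand=5,sold=2 ship[1->2]=2 ship[0->1]=2 prod=2 -> inv=[2 2 2]
Step 5: demand=5,sold=2 ship[1->2]=2 ship[0->1]=2 prod=2 -> inv=[2 2 2]
Step 6: demand=5,sold=2 ship[1->2]=2 ship[0->1]=2 prod=2 -> inv=[2 2 2]
Step 7: demand=5,sold=2 ship[1->2]=2 ship[0->1]=2 prod=2 -> inv=[2 2 2]
Step 8: demand=5,sold=2 ship[1->2]=2 ship[0->1]=2 prod=2 -> inv=[2 2 2]

2 2 2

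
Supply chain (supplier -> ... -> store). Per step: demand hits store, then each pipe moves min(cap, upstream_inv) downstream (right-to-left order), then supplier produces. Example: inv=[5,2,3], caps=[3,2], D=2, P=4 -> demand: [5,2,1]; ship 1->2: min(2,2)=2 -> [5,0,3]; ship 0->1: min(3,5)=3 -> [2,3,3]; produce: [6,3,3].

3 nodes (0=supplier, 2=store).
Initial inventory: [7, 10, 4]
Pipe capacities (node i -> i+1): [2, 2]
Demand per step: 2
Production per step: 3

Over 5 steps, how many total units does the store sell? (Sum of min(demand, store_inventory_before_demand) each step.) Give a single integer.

Step 1: sold=2 (running total=2) -> [8 10 4]
Step 2: sold=2 (running total=4) -> [9 10 4]
Step 3: sold=2 (running total=6) -> [10 10 4]
Step 4: sold=2 (running total=8) -> [11 10 4]
Step 5: sold=2 (running total=10) -> [12 10 4]

Answer: 10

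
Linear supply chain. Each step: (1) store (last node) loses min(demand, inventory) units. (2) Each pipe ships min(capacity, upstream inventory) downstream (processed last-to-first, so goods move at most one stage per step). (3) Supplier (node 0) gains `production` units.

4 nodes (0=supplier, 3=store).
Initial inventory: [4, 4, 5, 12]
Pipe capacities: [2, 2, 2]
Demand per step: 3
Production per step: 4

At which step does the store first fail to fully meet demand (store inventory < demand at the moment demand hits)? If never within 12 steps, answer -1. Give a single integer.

Step 1: demand=3,sold=3 ship[2->3]=2 ship[1->2]=2 ship[0->1]=2 prod=4 -> [6 4 5 11]
Step 2: demand=3,sold=3 ship[2->3]=2 ship[1->2]=2 ship[0->1]=2 prod=4 -> [8 4 5 10]
Step 3: demand=3,sold=3 ship[2->3]=2 ship[1->2]=2 ship[0->1]=2 prod=4 -> [10 4 5 9]
Step 4: demand=3,sold=3 ship[2->3]=2 ship[1->2]=2 ship[0->1]=2 prod=4 -> [12 4 5 8]
Step 5: demand=3,sold=3 ship[2->3]=2 ship[1->2]=2 ship[0->1]=2 prod=4 -> [14 4 5 7]
Step 6: demand=3,sold=3 ship[2->3]=2 ship[1->2]=2 ship[0->1]=2 prod=4 -> [16 4 5 6]
Step 7: demand=3,sold=3 ship[2->3]=2 ship[1->2]=2 ship[0->1]=2 prod=4 -> [18 4 5 5]
Step 8: demand=3,sold=3 ship[2->3]=2 ship[1->2]=2 ship[0->1]=2 prod=4 -> [20 4 5 4]
Step 9: demand=3,sold=3 ship[2->3]=2 ship[1->2]=2 ship[0->1]=2 prod=4 -> [22 4 5 3]
Step 10: demand=3,sold=3 ship[2->3]=2 ship[1->2]=2 ship[0->1]=2 prod=4 -> [24 4 5 2]
Step 11: demand=3,sold=2 ship[2->3]=2 ship[1->2]=2 ship[0->1]=2 prod=4 -> [26 4 5 2]
Step 12: demand=3,sold=2 ship[2->3]=2 ship[1->2]=2 ship[0->1]=2 prod=4 -> [28 4 5 2]
First stockout at step 11

11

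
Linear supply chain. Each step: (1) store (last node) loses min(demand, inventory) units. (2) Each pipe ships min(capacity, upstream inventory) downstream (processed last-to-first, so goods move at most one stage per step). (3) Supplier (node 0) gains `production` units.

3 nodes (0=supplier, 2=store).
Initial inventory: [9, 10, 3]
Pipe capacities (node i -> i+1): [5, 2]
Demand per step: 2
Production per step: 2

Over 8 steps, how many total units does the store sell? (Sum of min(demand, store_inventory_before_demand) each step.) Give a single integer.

Step 1: sold=2 (running total=2) -> [6 13 3]
Step 2: sold=2 (running total=4) -> [3 16 3]
Step 3: sold=2 (running total=6) -> [2 17 3]
Step 4: sold=2 (running total=8) -> [2 17 3]
Step 5: sold=2 (running total=10) -> [2 17 3]
Step 6: sold=2 (running total=12) -> [2 17 3]
Step 7: sold=2 (running total=14) -> [2 17 3]
Step 8: sold=2 (running total=16) -> [2 17 3]

Answer: 16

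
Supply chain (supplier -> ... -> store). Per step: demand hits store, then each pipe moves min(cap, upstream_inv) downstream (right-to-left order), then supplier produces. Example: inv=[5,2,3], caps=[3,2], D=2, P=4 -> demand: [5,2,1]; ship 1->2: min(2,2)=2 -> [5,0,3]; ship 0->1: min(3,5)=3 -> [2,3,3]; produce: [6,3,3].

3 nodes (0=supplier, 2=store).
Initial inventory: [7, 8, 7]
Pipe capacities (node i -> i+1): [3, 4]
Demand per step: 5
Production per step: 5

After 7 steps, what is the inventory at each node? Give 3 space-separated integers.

Step 1: demand=5,sold=5 ship[1->2]=4 ship[0->1]=3 prod=5 -> inv=[9 7 6]
Step 2: demand=5,sold=5 ship[1->2]=4 ship[0->1]=3 prod=5 -> inv=[11 6 5]
Step 3: demand=5,sold=5 ship[1->2]=4 ship[0->1]=3 prod=5 -> inv=[13 5 4]
Step 4: demand=5,sold=4 ship[1->2]=4 ship[0->1]=3 prod=5 -> inv=[15 4 4]
Step 5: demand=5,sold=4 ship[1->2]=4 ship[0->1]=3 prod=5 -> inv=[17 3 4]
Step 6: demand=5,sold=4 ship[1->2]=3 ship[0->1]=3 prod=5 -> inv=[19 3 3]
Step 7: demand=5,sold=3 ship[1->2]=3 ship[0->1]=3 prod=5 -> inv=[21 3 3]

21 3 3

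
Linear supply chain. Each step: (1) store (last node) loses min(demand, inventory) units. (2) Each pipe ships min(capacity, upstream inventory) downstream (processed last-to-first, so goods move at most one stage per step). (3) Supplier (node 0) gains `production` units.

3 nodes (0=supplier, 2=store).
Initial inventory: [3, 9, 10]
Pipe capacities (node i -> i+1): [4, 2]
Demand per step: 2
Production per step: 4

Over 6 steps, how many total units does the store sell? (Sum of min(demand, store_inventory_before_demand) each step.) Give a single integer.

Step 1: sold=2 (running total=2) -> [4 10 10]
Step 2: sold=2 (running total=4) -> [4 12 10]
Step 3: sold=2 (running total=6) -> [4 14 10]
Step 4: sold=2 (running total=8) -> [4 16 10]
Step 5: sold=2 (running total=10) -> [4 18 10]
Step 6: sold=2 (running total=12) -> [4 20 10]

Answer: 12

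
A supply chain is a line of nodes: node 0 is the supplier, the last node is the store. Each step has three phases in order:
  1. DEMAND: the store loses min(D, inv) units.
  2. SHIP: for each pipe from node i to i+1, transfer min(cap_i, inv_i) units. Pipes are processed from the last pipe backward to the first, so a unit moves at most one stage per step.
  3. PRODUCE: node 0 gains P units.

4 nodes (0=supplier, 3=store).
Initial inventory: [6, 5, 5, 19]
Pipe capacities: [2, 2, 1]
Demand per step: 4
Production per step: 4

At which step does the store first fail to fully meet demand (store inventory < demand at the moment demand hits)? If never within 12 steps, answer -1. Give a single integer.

Step 1: demand=4,sold=4 ship[2->3]=1 ship[1->2]=2 ship[0->1]=2 prod=4 -> [8 5 6 16]
Step 2: demand=4,sold=4 ship[2->3]=1 ship[1->2]=2 ship[0->1]=2 prod=4 -> [10 5 7 13]
Step 3: demand=4,sold=4 ship[2->3]=1 ship[1->2]=2 ship[0->1]=2 prod=4 -> [12 5 8 10]
Step 4: demand=4,sold=4 ship[2->3]=1 ship[1->2]=2 ship[0->1]=2 prod=4 -> [14 5 9 7]
Step 5: demand=4,sold=4 ship[2->3]=1 ship[1->2]=2 ship[0->1]=2 prod=4 -> [16 5 10 4]
Step 6: demand=4,sold=4 ship[2->3]=1 ship[1->2]=2 ship[0->1]=2 prod=4 -> [18 5 11 1]
Step 7: demand=4,sold=1 ship[2->3]=1 ship[1->2]=2 ship[0->1]=2 prod=4 -> [20 5 12 1]
Step 8: demand=4,sold=1 ship[2->3]=1 ship[1->2]=2 ship[0->1]=2 prod=4 -> [22 5 13 1]
Step 9: demand=4,sold=1 ship[2->3]=1 ship[1->2]=2 ship[0->1]=2 prod=4 -> [24 5 14 1]
Step 10: demand=4,sold=1 ship[2->3]=1 ship[1->2]=2 ship[0->1]=2 prod=4 -> [26 5 15 1]
Step 11: demand=4,sold=1 ship[2->3]=1 ship[1->2]=2 ship[0->1]=2 prod=4 -> [28 5 16 1]
Step 12: demand=4,sold=1 ship[2->3]=1 ship[1->2]=2 ship[0->1]=2 prod=4 -> [30 5 17 1]
First stockout at step 7

7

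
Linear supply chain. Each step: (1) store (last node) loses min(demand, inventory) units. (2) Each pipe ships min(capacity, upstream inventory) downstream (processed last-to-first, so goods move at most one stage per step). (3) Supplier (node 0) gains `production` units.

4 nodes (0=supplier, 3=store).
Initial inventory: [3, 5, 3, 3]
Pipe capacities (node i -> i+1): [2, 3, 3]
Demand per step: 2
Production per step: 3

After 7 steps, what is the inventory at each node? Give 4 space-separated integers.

Step 1: demand=2,sold=2 ship[2->3]=3 ship[1->2]=3 ship[0->1]=2 prod=3 -> inv=[4 4 3 4]
Step 2: demand=2,sold=2 ship[2->3]=3 ship[1->2]=3 ship[0->1]=2 prod=3 -> inv=[5 3 3 5]
Step 3: demand=2,sold=2 ship[2->3]=3 ship[1->2]=3 ship[0->1]=2 prod=3 -> inv=[6 2 3 6]
Step 4: demand=2,sold=2 ship[2->3]=3 ship[1->2]=2 ship[0->1]=2 prod=3 -> inv=[7 2 2 7]
Step 5: demand=2,sold=2 ship[2->3]=2 ship[1->2]=2 ship[0->1]=2 prod=3 -> inv=[8 2 2 7]
Step 6: demand=2,sold=2 ship[2->3]=2 ship[1->2]=2 ship[0->1]=2 prod=3 -> inv=[9 2 2 7]
Step 7: demand=2,sold=2 ship[2->3]=2 ship[1->2]=2 ship[0->1]=2 prod=3 -> inv=[10 2 2 7]

10 2 2 7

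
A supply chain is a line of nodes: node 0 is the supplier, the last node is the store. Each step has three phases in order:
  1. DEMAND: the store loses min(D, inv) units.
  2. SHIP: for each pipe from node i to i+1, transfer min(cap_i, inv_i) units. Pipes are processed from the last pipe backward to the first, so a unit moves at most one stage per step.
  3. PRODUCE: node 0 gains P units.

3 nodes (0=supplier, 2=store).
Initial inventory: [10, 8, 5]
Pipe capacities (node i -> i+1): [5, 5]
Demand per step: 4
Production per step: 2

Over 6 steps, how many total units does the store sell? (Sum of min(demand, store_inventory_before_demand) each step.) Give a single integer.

Answer: 24

Derivation:
Step 1: sold=4 (running total=4) -> [7 8 6]
Step 2: sold=4 (running total=8) -> [4 8 7]
Step 3: sold=4 (running total=12) -> [2 7 8]
Step 4: sold=4 (running total=16) -> [2 4 9]
Step 5: sold=4 (running total=20) -> [2 2 9]
Step 6: sold=4 (running total=24) -> [2 2 7]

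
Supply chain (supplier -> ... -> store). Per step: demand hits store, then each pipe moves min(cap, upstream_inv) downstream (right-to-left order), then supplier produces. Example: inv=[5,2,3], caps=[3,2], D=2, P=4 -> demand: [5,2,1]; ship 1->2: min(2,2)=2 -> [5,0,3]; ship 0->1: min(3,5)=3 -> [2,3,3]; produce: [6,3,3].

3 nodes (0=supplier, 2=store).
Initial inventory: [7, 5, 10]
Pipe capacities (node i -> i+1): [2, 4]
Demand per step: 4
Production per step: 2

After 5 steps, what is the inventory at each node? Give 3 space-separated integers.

Step 1: demand=4,sold=4 ship[1->2]=4 ship[0->1]=2 prod=2 -> inv=[7 3 10]
Step 2: demand=4,sold=4 ship[1->2]=3 ship[0->1]=2 prod=2 -> inv=[7 2 9]
Step 3: demand=4,sold=4 ship[1->2]=2 ship[0->1]=2 prod=2 -> inv=[7 2 7]
Step 4: demand=4,sold=4 ship[1->2]=2 ship[0->1]=2 prod=2 -> inv=[7 2 5]
Step 5: demand=4,sold=4 ship[1->2]=2 ship[0->1]=2 prod=2 -> inv=[7 2 3]

7 2 3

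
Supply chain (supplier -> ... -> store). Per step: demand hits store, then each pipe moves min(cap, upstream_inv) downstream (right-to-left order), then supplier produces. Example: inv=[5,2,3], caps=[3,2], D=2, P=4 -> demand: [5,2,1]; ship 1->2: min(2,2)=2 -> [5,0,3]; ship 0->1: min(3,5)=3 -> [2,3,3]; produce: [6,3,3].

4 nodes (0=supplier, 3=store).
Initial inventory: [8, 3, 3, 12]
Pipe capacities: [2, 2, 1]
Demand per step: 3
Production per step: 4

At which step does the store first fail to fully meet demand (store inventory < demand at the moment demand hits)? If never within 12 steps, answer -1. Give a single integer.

Step 1: demand=3,sold=3 ship[2->3]=1 ship[1->2]=2 ship[0->1]=2 prod=4 -> [10 3 4 10]
Step 2: demand=3,sold=3 ship[2->3]=1 ship[1->2]=2 ship[0->1]=2 prod=4 -> [12 3 5 8]
Step 3: demand=3,sold=3 ship[2->3]=1 ship[1->2]=2 ship[0->1]=2 prod=4 -> [14 3 6 6]
Step 4: demand=3,sold=3 ship[2->3]=1 ship[1->2]=2 ship[0->1]=2 prod=4 -> [16 3 7 4]
Step 5: demand=3,sold=3 ship[2->3]=1 ship[1->2]=2 ship[0->1]=2 prod=4 -> [18 3 8 2]
Step 6: demand=3,sold=2 ship[2->3]=1 ship[1->2]=2 ship[0->1]=2 prod=4 -> [20 3 9 1]
Step 7: demand=3,sold=1 ship[2->3]=1 ship[1->2]=2 ship[0->1]=2 prod=4 -> [22 3 10 1]
Step 8: demand=3,sold=1 ship[2->3]=1 ship[1->2]=2 ship[0->1]=2 prod=4 -> [24 3 11 1]
Step 9: demand=3,sold=1 ship[2->3]=1 ship[1->2]=2 ship[0->1]=2 prod=4 -> [26 3 12 1]
Step 10: demand=3,sold=1 ship[2->3]=1 ship[1->2]=2 ship[0->1]=2 prod=4 -> [28 3 13 1]
Step 11: demand=3,sold=1 ship[2->3]=1 ship[1->2]=2 ship[0->1]=2 prod=4 -> [30 3 14 1]
Step 12: demand=3,sold=1 ship[2->3]=1 ship[1->2]=2 ship[0->1]=2 prod=4 -> [32 3 15 1]
First stockout at step 6

6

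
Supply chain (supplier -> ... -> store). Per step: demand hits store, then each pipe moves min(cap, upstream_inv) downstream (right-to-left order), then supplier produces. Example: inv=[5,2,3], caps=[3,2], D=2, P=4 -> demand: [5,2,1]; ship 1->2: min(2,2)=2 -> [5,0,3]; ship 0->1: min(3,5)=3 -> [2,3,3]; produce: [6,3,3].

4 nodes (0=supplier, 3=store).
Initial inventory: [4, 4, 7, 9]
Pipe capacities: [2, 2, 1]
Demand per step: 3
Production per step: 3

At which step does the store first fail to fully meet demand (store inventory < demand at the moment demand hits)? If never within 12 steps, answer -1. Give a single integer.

Step 1: demand=3,sold=3 ship[2->3]=1 ship[1->2]=2 ship[0->1]=2 prod=3 -> [5 4 8 7]
Step 2: demand=3,sold=3 ship[2->3]=1 ship[1->2]=2 ship[0->1]=2 prod=3 -> [6 4 9 5]
Step 3: demand=3,sold=3 ship[2->3]=1 ship[1->2]=2 ship[0->1]=2 prod=3 -> [7 4 10 3]
Step 4: demand=3,sold=3 ship[2->3]=1 ship[1->2]=2 ship[0->1]=2 prod=3 -> [8 4 11 1]
Step 5: demand=3,sold=1 ship[2->3]=1 ship[1->2]=2 ship[0->1]=2 prod=3 -> [9 4 12 1]
Step 6: demand=3,sold=1 ship[2->3]=1 ship[1->2]=2 ship[0->1]=2 prod=3 -> [10 4 13 1]
Step 7: demand=3,sold=1 ship[2->3]=1 ship[1->2]=2 ship[0->1]=2 prod=3 -> [11 4 14 1]
Step 8: demand=3,sold=1 ship[2->3]=1 ship[1->2]=2 ship[0->1]=2 prod=3 -> [12 4 15 1]
Step 9: demand=3,sold=1 ship[2->3]=1 ship[1->2]=2 ship[0->1]=2 prod=3 -> [13 4 16 1]
Step 10: demand=3,sold=1 ship[2->3]=1 ship[1->2]=2 ship[0->1]=2 prod=3 -> [14 4 17 1]
Step 11: demand=3,sold=1 ship[2->3]=1 ship[1->2]=2 ship[0->1]=2 prod=3 -> [15 4 18 1]
Step 12: demand=3,sold=1 ship[2->3]=1 ship[1->2]=2 ship[0->1]=2 prod=3 -> [16 4 19 1]
First stockout at step 5

5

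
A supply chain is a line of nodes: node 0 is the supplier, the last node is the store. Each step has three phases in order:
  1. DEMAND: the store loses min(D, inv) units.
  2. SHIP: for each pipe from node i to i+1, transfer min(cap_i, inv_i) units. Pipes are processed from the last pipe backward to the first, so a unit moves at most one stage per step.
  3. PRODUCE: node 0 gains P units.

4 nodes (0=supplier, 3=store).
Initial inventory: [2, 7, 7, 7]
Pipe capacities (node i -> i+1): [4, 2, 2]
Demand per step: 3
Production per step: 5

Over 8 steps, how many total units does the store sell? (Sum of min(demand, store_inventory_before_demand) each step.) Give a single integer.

Answer: 21

Derivation:
Step 1: sold=3 (running total=3) -> [5 7 7 6]
Step 2: sold=3 (running total=6) -> [6 9 7 5]
Step 3: sold=3 (running total=9) -> [7 11 7 4]
Step 4: sold=3 (running total=12) -> [8 13 7 3]
Step 5: sold=3 (running total=15) -> [9 15 7 2]
Step 6: sold=2 (running total=17) -> [10 17 7 2]
Step 7: sold=2 (running total=19) -> [11 19 7 2]
Step 8: sold=2 (running total=21) -> [12 21 7 2]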